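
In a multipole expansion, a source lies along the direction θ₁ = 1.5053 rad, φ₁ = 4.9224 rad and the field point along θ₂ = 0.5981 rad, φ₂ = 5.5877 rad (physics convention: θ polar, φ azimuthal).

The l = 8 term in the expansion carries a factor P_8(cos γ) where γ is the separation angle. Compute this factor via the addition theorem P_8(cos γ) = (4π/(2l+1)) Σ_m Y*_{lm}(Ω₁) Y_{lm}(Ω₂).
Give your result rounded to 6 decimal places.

-0.084299

Term-by-term m-sum for l=8 (normalisation 4π/17 = 0.739198):
  m=-8: Y*=-0.05526 + 0.50363j  Y=0.00392 - 0.00343j  product 0.00151 + 0.00216j
  m=-7: Y*=-0.13225 + 0.01337j  Y=0.00475 - 0.03020j  product -0.00022 + 0.00406j
  m=-6: Y*=0.10632 + 0.33107j  Y=-0.05697 - 0.09515j  product 0.02544 - 0.02898j
  m=-5: Y*=-0.13409 + 0.07690j  Y=-0.26015 - 0.09081j  product 0.04186 - 0.00783j
  m=-4: Y*=0.19919 + 0.22224j  Y=-0.43163 + 0.16230j  product -0.12205 - 0.06360j
  m=-3: Y*=-0.09669 + 0.13261j  Y=-0.21819 + 0.38494j  product -0.02995 - 0.06616j
  m=-2: Y*=0.25256 + 0.11279j  Y=0.00715 + 0.03930j  product -0.00263 + 0.01073j
  m=-1: Y*=-0.03503 + 0.16434j  Y=-0.30834 - 0.25734j  product 0.05309 - 0.04166j
  m=+0: Y*=0.27014 + 0.00000j  Y=-0.17832 + 0.00000j  product -0.04817 + 0.00000j
  m=+1: Y*=0.03503 + 0.16434j  Y=0.30834 - 0.25734j  product 0.05309 + 0.04166j
  m=+2: Y*=0.25256 - 0.11279j  Y=0.00715 - 0.03930j  product -0.00263 - 0.01073j
  m=+3: Y*=0.09669 + 0.13261j  Y=0.21819 + 0.38494j  product -0.02995 + 0.06616j
  m=+4: Y*=0.19919 - 0.22224j  Y=-0.43163 - 0.16230j  product -0.12205 + 0.06360j
  m=+5: Y*=0.13409 + 0.07690j  Y=0.26015 - 0.09081j  product 0.04186 + 0.00783j
  m=+6: Y*=0.10632 - 0.33107j  Y=-0.05697 + 0.09515j  product 0.02544 + 0.02898j
  m=+7: Y*=0.13225 + 0.01337j  Y=-0.00475 - 0.03020j  product -0.00022 - 0.00406j
  m=+8: Y*=-0.05526 - 0.50363j  Y=0.00392 + 0.00343j  product 0.00151 - 0.00216j
Σ over m = -0.11404 - 0.00000j; ×(4π/17) → -0.08430 - 0.00000j. Real part: -0.084299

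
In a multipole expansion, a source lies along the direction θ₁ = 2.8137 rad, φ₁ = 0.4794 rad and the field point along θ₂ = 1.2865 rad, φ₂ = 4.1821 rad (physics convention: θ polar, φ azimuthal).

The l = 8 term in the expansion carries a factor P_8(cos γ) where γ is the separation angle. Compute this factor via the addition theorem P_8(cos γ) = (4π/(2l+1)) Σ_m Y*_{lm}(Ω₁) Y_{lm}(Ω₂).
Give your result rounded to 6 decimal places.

Summing Y*_{l m}(θ₁,φ₁)·Y_{l m}(θ₂,φ₂) over m ∈ [−8, 8]; prefactor 4π/(2·8+1) = 0.739198:
  m=-8: (-0.000046, -0.000038) × (-0.168223, -0.331106) = (-0.000005, 0.000022)  (running Σ = (-0.000005, 0.000022))
  m=-7: (0.000685, 0.000149) × (-0.234410, 0.365366) = (-0.000215, 0.000215)  (running Σ = (-0.000220, 0.000237))
  m=-6: (-0.005043, 0.001370) × (0.052962, 0.002127) = (-0.000270, 0.000062)  (running Σ = (-0.000490, 0.000299))
  m=-5: (0.020482, -0.018876) × (0.159210, 0.298381) = (0.008893, 0.003106)  (running Σ = (0.008403, 0.003405))
  m=-4: (-0.036998, 0.102371) × (0.096588, -0.157412) = (0.012541, 0.015712)  (running Σ = (0.020944, 0.019117))
  m=-3: (-0.040264, -0.301880) × (0.259058, 0.005200) = (-0.008861, -0.078414)  (running Σ = (0.012083, -0.059297))
  m=-2: (0.320246, 0.456259) × (-0.113305, -0.202459) = (0.056088, -0.116533)  (running Σ = (0.068171, -0.175830))
  m=-1: (-0.432734, -0.224956) × (0.110860, -0.189083) = (-0.090509, 0.056884)  (running Σ = (-0.022337, -0.118946))
  m=0: (-0.211703, -0.000000) × (-0.243859, 0.000000) = (0.051626, 0.000000)  (running Σ = (0.029288, -0.118946))
  m=1: (0.432734, -0.224956) × (-0.110860, -0.189083) = (-0.090509, -0.056884)  (running Σ = (-0.061220, -0.175830))
  m=2: (0.320246, -0.456259) × (-0.113305, 0.202459) = (0.056088, 0.116533)  (running Σ = (-0.005132, -0.059297))
  m=3: (0.040264, -0.301880) × (-0.259058, 0.005200) = (-0.008861, 0.078414)  (running Σ = (-0.013993, 0.019117))
  m=4: (-0.036998, -0.102371) × (0.096588, 0.157412) = (0.012541, -0.015712)  (running Σ = (-0.001452, 0.003405))
  m=5: (-0.020482, -0.018876) × (-0.159210, 0.298381) = (0.008893, -0.003106)  (running Σ = (0.007441, 0.000299))
  m=6: (-0.005043, -0.001370) × (0.052962, -0.002127) = (-0.000270, -0.000062)  (running Σ = (0.007171, 0.000237))
  m=7: (-0.000685, 0.000149) × (0.234410, 0.365366) = (-0.000215, -0.000215)  (running Σ = (0.006956, 0.000022))
  m=8: (-0.000046, 0.000038) × (-0.168223, 0.331106) = (-0.000005, -0.000022)  (running Σ = (0.006951, 0.000000))
Accumulated sum (0.006951, 0.000000); after 4π/(2l+1) scaling, (0.005138, 0.000000) ⇒ P_8 = 0.005138

0.005138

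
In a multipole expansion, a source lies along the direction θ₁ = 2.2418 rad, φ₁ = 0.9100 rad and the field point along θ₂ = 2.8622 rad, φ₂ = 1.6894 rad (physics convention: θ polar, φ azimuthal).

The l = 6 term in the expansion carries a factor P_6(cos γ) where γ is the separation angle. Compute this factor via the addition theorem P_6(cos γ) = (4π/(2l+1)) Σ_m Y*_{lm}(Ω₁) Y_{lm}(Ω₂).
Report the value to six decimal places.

Expand P_6 via completeness: Σ_{m} conj(Y_{6,m}) at Ω₁ times Y_{6,m} at Ω₂ —
  m=-6: Y*=+0.075804-0.081760i  Y=-0.000161+0.000139i  product -0.000001+0.000024i
  m=-5: Y*=+0.049573+0.302588i  Y=+0.001434+0.002128i  product -0.000573+0.000539i
  m=-4: Y*=-0.383518-0.208724i  Y=+0.016820-0.008638i  product -0.008254-0.000198i
  m=-3: Y*=+0.223372-0.097508i  Y=-0.032768-0.088175i  product -0.015917-0.016501i
  m=-2: Y*=+0.050585-0.198765i  Y=-0.301919+0.072992i  product -0.000764+0.063703i
  m=-1: Y*=+0.205114+0.263853i  Y=+0.070464+0.591322i  product -0.141569+0.139880i
  m=+0: Y*=+0.118279-0.000000i  Y=+0.337437+0.000000i  product +0.039912+0.000000i
  m=+1: Y*=-0.205114+0.263853i  Y=-0.070464+0.591322i  product -0.141569-0.139880i
  m=+2: Y*=+0.050585+0.198765i  Y=-0.301919-0.072992i  product -0.000764-0.063703i
  m=+3: Y*=-0.223372-0.097508i  Y=+0.032768-0.088175i  product -0.015917+0.016501i
  m=+4: Y*=-0.383518+0.208724i  Y=+0.016820+0.008638i  product -0.008254+0.000198i
  m=+5: Y*=-0.049573+0.302588i  Y=-0.001434+0.002128i  product -0.000573-0.000539i
  m=+6: Y*=+0.075804+0.081760i  Y=-0.000161-0.000139i  product -0.000001-0.000024i
Total Σ_m = -0.294243-0.000000i. Multiply by 0.966644: -0.284429-0.000000i. P_6(cos γ) = -0.284429

-0.284429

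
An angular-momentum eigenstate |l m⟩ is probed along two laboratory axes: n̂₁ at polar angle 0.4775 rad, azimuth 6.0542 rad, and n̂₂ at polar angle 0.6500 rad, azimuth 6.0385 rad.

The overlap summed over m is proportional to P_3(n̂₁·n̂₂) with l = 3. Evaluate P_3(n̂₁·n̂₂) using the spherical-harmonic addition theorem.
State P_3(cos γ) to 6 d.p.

0.912398

Summing Y*_{l m}(θ₁,φ₁)·Y_{l m}(θ₂,φ₂) over m ∈ [−3, 3]; prefactor 4π/(2·3+1) = 1.795196:
  m=-3: Y*=+0.031310-0.025681i  Y=+0.068661+0.061950i  product +0.003741+0.000176i
  m=-2: Y*=+0.171943-0.084755i  Y=+0.263003+0.140070i  product +0.057093+0.001793i
  m=-1: Y*=+0.425835-0.099251i  Y=+0.411538+0.102756i  product +0.185446+0.002912i
  m=+0: Y*=+0.312882-0.000000i  Y=+0.050131+0.000000i  product +0.015685+0.000000i
  m=+1: Y*=-0.425835-0.099251i  Y=-0.411538+0.102756i  product +0.185446-0.002912i
  m=+2: Y*=+0.171943+0.084755i  Y=+0.263003-0.140070i  product +0.057093-0.001793i
  m=+3: Y*=-0.031310-0.025681i  Y=-0.068661+0.061950i  product +0.003741-0.000176i
Σ over m = +0.508244-0.000000i; ×(4π/7) → +0.912398-0.000000i. Real part: 0.912398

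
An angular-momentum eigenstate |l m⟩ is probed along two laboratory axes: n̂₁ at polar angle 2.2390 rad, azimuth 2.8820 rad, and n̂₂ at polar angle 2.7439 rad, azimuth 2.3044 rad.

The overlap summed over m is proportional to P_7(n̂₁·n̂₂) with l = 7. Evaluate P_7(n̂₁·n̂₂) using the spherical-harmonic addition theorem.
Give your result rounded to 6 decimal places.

-0.331381

Expand P_7 via completeness: Σ_{m} conj(Y_{7,m}) at Ω₁ times Y_{7,m} at Ω₂ —
  m=-7: Y*=+0.022387+0.089029i  Y=-0.000596+0.000268i  product -0.000037-0.000047i
  m=-6: Y*=-0.003590+0.271101i  Y=-0.001780+0.005542i  product -0.001496-0.000502i
  m=-5: Y*=-0.117561+0.420145i  Y=+0.016145+0.027782i  product -0.013570+0.003517i
  m=-4: Y*=-0.174391+0.295989i  Y=+0.119919+0.025206i  product -0.028374+0.031099i
  m=-3: Y*=+0.048108-0.047475i  Y=+0.260787-0.190149i  product +0.003519-0.021528i
  m=-2: Y*=+0.319107-0.182364i  Y=+0.055526-0.534101i  product -0.079682-0.180561i
  m=-1: Y*=+0.089768-0.023841i  Y=-0.257944-0.286150i  product -0.029977-0.019537i
  m=+0: Y*=-0.341324-0.000000i  Y=+0.282200+0.000000i  product -0.096322-0.000000i
  m=+1: Y*=-0.089768-0.023841i  Y=+0.257944-0.286150i  product -0.029977+0.019537i
  m=+2: Y*=+0.319107+0.182364i  Y=+0.055526+0.534101i  product -0.079682+0.180561i
  m=+3: Y*=-0.048108-0.047475i  Y=-0.260787-0.190149i  product +0.003519+0.021528i
  m=+4: Y*=-0.174391-0.295989i  Y=+0.119919-0.025206i  product -0.028374-0.031099i
  m=+5: Y*=+0.117561+0.420145i  Y=-0.016145+0.027782i  product -0.013570-0.003517i
  m=+6: Y*=-0.003590-0.271101i  Y=-0.001780-0.005542i  product -0.001496+0.000502i
  m=+7: Y*=-0.022387+0.089029i  Y=+0.000596+0.000268i  product -0.000037+0.000047i
Σ over m = -0.395557-0.000000i; ×(4π/15) → -0.331381-0.000000i. Real part: -0.331381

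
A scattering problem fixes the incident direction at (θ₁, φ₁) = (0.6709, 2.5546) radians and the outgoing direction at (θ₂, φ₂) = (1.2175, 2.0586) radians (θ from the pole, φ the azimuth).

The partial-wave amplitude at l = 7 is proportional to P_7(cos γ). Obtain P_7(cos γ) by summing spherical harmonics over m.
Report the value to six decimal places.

-0.175371

Expand P_7 via completeness: Σ_{m} conj(Y_{7,m}) at Ω₁ times Y_{7,m} at Ω₂ —
  m=-7: +0.010185-0.014779i × -0.086298-0.308177i = -0.005433-0.001864i  (running Σ = -0.005433-0.001864i)
  m=-6: -0.078563+0.031412i × +0.431437+0.094111i = -0.036851+0.006159i  (running Σ = -0.042285+0.004295i)
  m=-5: +0.232644+0.048767i × -0.095888+0.113249i = -0.027831+0.021671i  (running Σ = -0.070115+0.025966i)
  m=-4: -0.299598-0.304566i × +0.105477+0.263761i = +0.048732-0.111147i  (running Σ = -0.021383-0.085181i)
  m=-3: +0.082071+0.426323i × -0.259064-0.027927i = -0.009356-0.112737i  (running Σ = -0.030739-0.197918i)
  m=-2: +0.024487-0.058435i × -0.103693+0.153144i = +0.006410+0.009809i  (running Σ = -0.024329-0.188109i)
  m=-1: +0.311654-0.207315i × -0.134913-0.254280i = -0.094762-0.051278i  (running Σ = -0.119091-0.239386i)
  m=0: -0.188254-0.000000i × -0.153244+0.000000i = +0.028849+0.000000i  (running Σ = -0.090242-0.239386i)
  m=1: -0.311654-0.207315i × +0.134913-0.254280i = -0.094762+0.051278i  (running Σ = -0.185005-0.188109i)
  m=2: +0.024487+0.058435i × -0.103693-0.153144i = +0.006410-0.009809i  (running Σ = -0.178595-0.197918i)
  m=3: -0.082071+0.426323i × +0.259064-0.027927i = -0.009356+0.112737i  (running Σ = -0.187950-0.085181i)
  m=4: -0.299598+0.304566i × +0.105477-0.263761i = +0.048732+0.111147i  (running Σ = -0.139219+0.025966i)
  m=5: -0.232644+0.048767i × +0.095888+0.113249i = -0.027831-0.021671i  (running Σ = -0.167049+0.004295i)
  m=6: -0.078563-0.031412i × +0.431437-0.094111i = -0.036851-0.006159i  (running Σ = -0.203900-0.001864i)
  m=7: -0.010185-0.014779i × +0.086298-0.308177i = -0.005433+0.001864i  (running Σ = -0.209334-0.000000i)
Total Σ_m = -0.209334-0.000000i. Multiply by 0.837758: -0.175371-0.000000i. P_7(cos γ) = -0.175371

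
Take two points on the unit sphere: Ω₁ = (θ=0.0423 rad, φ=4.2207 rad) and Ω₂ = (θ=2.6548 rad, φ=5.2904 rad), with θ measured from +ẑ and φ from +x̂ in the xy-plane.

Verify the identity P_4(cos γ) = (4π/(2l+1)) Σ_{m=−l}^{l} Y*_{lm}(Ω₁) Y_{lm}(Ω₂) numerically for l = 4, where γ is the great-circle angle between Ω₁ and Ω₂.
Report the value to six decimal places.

Term-by-term m-sum for l=4 (normalisation 4π/9 = 1.396263):
  [-4]  conj(Y_{4,-4})(Ω₁) = (-0.000001, -0.000001) ; Y_{4,-4}(Ω₂) = (-0.014309, -0.015631) ; Δ = (-0.000000, 0.000000)
  [-3]  conj(Y_{4,-3})(Ω₁) = (0.000094, 0.000009) ; Y_{4,-3}(Ω₂) = (0.111741, -0.018404) ; Δ = (0.000011, -0.000001)
  [-2]  conj(Y_{4,-2})(Ω₁) = (-0.001985, 0.002981) ; Y_{4,-2}(Ω₂) = (-0.131811, 0.299354) ; Δ = (-0.000631, -0.000987)
  [-1]  conj(Y_{4,-1})(Ω₁) = (-0.037628, -0.070259) ; Y_{4,-1}(Ω₂) = (-0.263769, -0.404350) ; Δ = (-0.018484, 0.033747)
  [+0]  conj(Y_{4,0})(Ω₁) = (0.838729, -0.000000) ; Y_{4,0}(Ω₂) = (0.097620, 0.000000) ; Δ = (0.081877, 0.000000)
  [+1]  conj(Y_{4,1})(Ω₁) = (0.037628, -0.070259) ; Y_{4,1}(Ω₂) = (0.263769, -0.404350) ; Δ = (-0.018484, -0.033747)
  [+2]  conj(Y_{4,2})(Ω₁) = (-0.001985, -0.002981) ; Y_{4,2}(Ω₂) = (-0.131811, -0.299354) ; Δ = (-0.000631, 0.000987)
  [+3]  conj(Y_{4,3})(Ω₁) = (-0.000094, 0.000009) ; Y_{4,3}(Ω₂) = (-0.111741, -0.018404) ; Δ = (0.000011, 0.000001)
  [+4]  conj(Y_{4,4})(Ω₁) = (-0.000001, 0.000001) ; Y_{4,4}(Ω₂) = (-0.014309, 0.015631) ; Δ = (-0.000000, -0.000000)
Total Σ_m = (0.043668, 0.000000). Multiply by 1.396263: (0.060972, 0.000000). P_4(cos γ) = 0.060972

0.060972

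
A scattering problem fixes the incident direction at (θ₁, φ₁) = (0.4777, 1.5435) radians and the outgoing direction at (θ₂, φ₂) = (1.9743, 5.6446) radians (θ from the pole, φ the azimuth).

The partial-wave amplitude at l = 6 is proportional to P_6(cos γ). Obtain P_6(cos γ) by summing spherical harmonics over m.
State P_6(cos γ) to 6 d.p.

Summing Y*_{l m}(θ₁,φ₁)·Y_{l m}(θ₂,φ₂) over m ∈ [−6, 6]; prefactor 4π/(2·6+1) = 0.966644:
  [-6]  conj(Y_{6,-6})(Ω₁) = -0.004500+0.000744i ; Y_{6,-6}(Ω₂) = -0.225474-0.186061i ; Δ = +0.001153+0.000670i
  [-5]  conj(Y_{6,-5})(Ω₁) = +0.004153+0.030238i ; Y_{6,-5}(Ω₂) = +0.431766+0.022184i ; Δ = +0.001122+0.013148i
  [-4]  conj(Y_{6,-4})(Ω₁) = +0.121599-0.013330i ; Y_{6,-4}(Ω₂) = -0.147861+0.098414i ; Δ = -0.016668+0.013938i
  [-3]  conj(Y_{6,-3})(Ω₁) = -0.026093-0.317925i ; Y_{6,-3}(Ω₂) = -0.087743+0.244187i ; Δ = +0.079922+0.021524i
  [-2]  conj(Y_{6,-2})(Ω₁) = -0.503764+0.027529i ; Y_{6,-2}(Ω₂) = -0.078990-0.261238i ; Δ = +0.046984+0.129428i
  [-1]  conj(Y_{6,-1})(Ω₁) = +0.008563+0.313619i ; Y_{6,-1}(Ω₂) = -0.138479-0.102800i ; Δ = +0.031054-0.044310i
  [+0]  conj(Y_{6,0})(Ω₁) = -0.305332-0.000000i ; Y_{6,0}(Ω₂) = +0.289065+0.000000i ; Δ = -0.088261-0.000000i
  [+1]  conj(Y_{6,1})(Ω₁) = -0.008563+0.313619i ; Y_{6,1}(Ω₂) = +0.138479-0.102800i ; Δ = +0.031054+0.044310i
  [+2]  conj(Y_{6,2})(Ω₁) = -0.503764-0.027529i ; Y_{6,2}(Ω₂) = -0.078990+0.261238i ; Δ = +0.046984-0.129428i
  [+3]  conj(Y_{6,3})(Ω₁) = +0.026093-0.317925i ; Y_{6,3}(Ω₂) = +0.087743+0.244187i ; Δ = +0.079922-0.021524i
  [+4]  conj(Y_{6,4})(Ω₁) = +0.121599+0.013330i ; Y_{6,4}(Ω₂) = -0.147861-0.098414i ; Δ = -0.016668-0.013938i
  [+5]  conj(Y_{6,5})(Ω₁) = -0.004153+0.030238i ; Y_{6,5}(Ω₂) = -0.431766+0.022184i ; Δ = +0.001122-0.013148i
  [+6]  conj(Y_{6,6})(Ω₁) = -0.004500-0.000744i ; Y_{6,6}(Ω₂) = -0.225474+0.186061i ; Δ = +0.001153-0.000670i
Σ over m = +0.198874+0.000000i; ×(4π/13) → +0.192241+0.000000i. Real part: 0.192241

0.192241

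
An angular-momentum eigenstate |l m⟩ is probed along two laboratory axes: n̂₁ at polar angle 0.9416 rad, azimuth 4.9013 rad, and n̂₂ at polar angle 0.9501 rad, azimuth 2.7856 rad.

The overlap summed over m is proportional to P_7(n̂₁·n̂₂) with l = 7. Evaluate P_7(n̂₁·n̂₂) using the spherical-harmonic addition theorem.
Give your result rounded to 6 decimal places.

Summing Y*_{l m}(θ₁,φ₁)·Y_{l m}(θ₂,φ₂) over m ∈ [−7, 7]; prefactor 4π/(2·7+1) = 0.837758:
  [-7]  conj(Y_{7,-7})(Ω₁) = (-0.109453, 0.027764) ; Y_{7,-7}(Ω₂) = (0.093861, -0.071301) ; Δ = (-0.008294, 0.010410)
  [-6]  conj(Y_{7,-6})(Ω₁) = (-0.130248, -0.278591) ; Y_{7,-6}(Ω₂) = (-0.168871, 0.266291) ; Δ = (0.096181, 0.012362)
  [-5]  conj(Y_{7,-5})(Ω₁) = (0.359701, -0.260198) ; Y_{7,-5}(Ω₂) = (0.092207, -0.434384) ; Δ = (-0.079859, -0.180241)
  [-4]  conj(Y_{7,-4})(Ω₁) = (0.201766, 0.190102) ; Y_{7,-4}(Ω₂) = (0.038209, 0.258363) ; Δ = (-0.041406, 0.059392)
  [-3]  conj(Y_{7,-3})(Ω₁) = (0.084938, -0.133473) ; Y_{7,-3}(Ω₂) = (0.085039, 0.154625) ; Δ = (0.027861, 0.001783)
  [-2]  conj(Y_{7,-2})(Ω₁) = (0.332532, 0.131978) ; Y_{7,-2}(Ω₂) = (-0.266531, -0.230013) ; Δ = (-0.058273, -0.111663)
  [-1]  conj(Y_{7,-1})(Ω₁) = (0.001969, -0.010299) ; Y_{7,-1}(Ω₂) = (-0.030737, -0.011429) ; Δ = (-0.000178, 0.000294)
  [+0]  conj(Y_{7,0})(Ω₁) = (0.353358, -0.000000) ; Y_{7,0}(Ω₂) = (0.351980, 0.000000) ; Δ = (0.124375, 0.000000)
  [+1]  conj(Y_{7,1})(Ω₁) = (-0.001969, -0.010299) ; Y_{7,1}(Ω₂) = (0.030737, -0.011429) ; Δ = (-0.000178, -0.000294)
  [+2]  conj(Y_{7,2})(Ω₁) = (0.332532, -0.131978) ; Y_{7,2}(Ω₂) = (-0.266531, 0.230013) ; Δ = (-0.058273, 0.111663)
  [+3]  conj(Y_{7,3})(Ω₁) = (-0.084938, -0.133473) ; Y_{7,3}(Ω₂) = (-0.085039, 0.154625) ; Δ = (0.027861, -0.001783)
  [+4]  conj(Y_{7,4})(Ω₁) = (0.201766, -0.190102) ; Y_{7,4}(Ω₂) = (0.038209, -0.258363) ; Δ = (-0.041406, -0.059392)
  [+5]  conj(Y_{7,5})(Ω₁) = (-0.359701, -0.260198) ; Y_{7,5}(Ω₂) = (-0.092207, -0.434384) ; Δ = (-0.079859, 0.180241)
  [+6]  conj(Y_{7,6})(Ω₁) = (-0.130248, 0.278591) ; Y_{7,6}(Ω₂) = (-0.168871, -0.266291) ; Δ = (0.096181, -0.012362)
  [+7]  conj(Y_{7,7})(Ω₁) = (0.109453, 0.027764) ; Y_{7,7}(Ω₂) = (-0.093861, -0.071301) ; Δ = (-0.008294, -0.010410)
Σ over m = (-0.003560, 0.000000); ×(4π/15) → (-0.002983, 0.000000). Real part: -0.002983

-0.002983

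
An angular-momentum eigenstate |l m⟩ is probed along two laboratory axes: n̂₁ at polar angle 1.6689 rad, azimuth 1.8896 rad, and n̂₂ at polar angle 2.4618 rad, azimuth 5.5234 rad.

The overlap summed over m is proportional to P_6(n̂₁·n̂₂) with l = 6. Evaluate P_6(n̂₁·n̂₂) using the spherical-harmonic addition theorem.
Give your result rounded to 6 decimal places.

Addition theorem: P_6(cos γ) = (4π/13) Σ_m Y*_{lm}(Ω₁) Y_{lm}(Ω₂), m = −6…6:
  term(m=-6) = (-0.013744, -0.002620)   from Y*(Ω₁)=(0.157406, -0.442130), Y(Ω₂)=(-0.004564, -0.029461)
  term(m=-5) = (0.015889, 0.012863)   from Y*(Ω₁)=(0.159963, 0.003715), Y(Ω₂)=(0.101141, 0.078065)
  term(m=-4) = (0.038217, 0.090890)   from Y*(Ω₁)=(-0.091186, -0.299461), Y(Ω₂)=(-0.313319, 0.032213)
  term(m=-3) = (0.007869, -0.083309)   from Y*(Ω₁)=(0.148734, -0.104927), Y(Ω₂)=(0.299162, -0.349070)
  term(m=-2) = (0.041680, -0.062740)   from Y*(Ω₁)=(-0.215222, -0.159443), Y(Ω₂)=(0.014399, 0.280847)
  term(m=-1) = (0.036062, -0.019337)   from Y*(Ω₁)=(0.059349, -0.179811), Y(Ω₂)=(0.156670, 0.148843)
  term(m=+0) = (0.091250, 0.000000)   from Y*(Ω₁)=(-0.255642, -0.000000), Y(Ω₂)=(-0.356944, 0.000000)
  term(m=+1) = (0.036062, 0.019337)   from Y*(Ω₁)=(-0.059349, -0.179811), Y(Ω₂)=(-0.156670, 0.148843)
  term(m=+2) = (0.041680, 0.062740)   from Y*(Ω₁)=(-0.215222, 0.159443), Y(Ω₂)=(0.014399, -0.280847)
  term(m=+3) = (0.007869, 0.083309)   from Y*(Ω₁)=(-0.148734, -0.104927), Y(Ω₂)=(-0.299162, -0.349070)
  term(m=+4) = (0.038217, -0.090890)   from Y*(Ω₁)=(-0.091186, 0.299461), Y(Ω₂)=(-0.313319, -0.032213)
  term(m=+5) = (0.015889, -0.012863)   from Y*(Ω₁)=(-0.159963, 0.003715), Y(Ω₂)=(-0.101141, 0.078065)
  term(m=+6) = (-0.013744, 0.002620)   from Y*(Ω₁)=(0.157406, 0.442130), Y(Ω₂)=(-0.004564, 0.029461)
Accumulated sum (0.343194, 0.000000); after 4π/(2l+1) scaling, (0.331747, 0.000000) ⇒ P_6 = 0.331747

0.331747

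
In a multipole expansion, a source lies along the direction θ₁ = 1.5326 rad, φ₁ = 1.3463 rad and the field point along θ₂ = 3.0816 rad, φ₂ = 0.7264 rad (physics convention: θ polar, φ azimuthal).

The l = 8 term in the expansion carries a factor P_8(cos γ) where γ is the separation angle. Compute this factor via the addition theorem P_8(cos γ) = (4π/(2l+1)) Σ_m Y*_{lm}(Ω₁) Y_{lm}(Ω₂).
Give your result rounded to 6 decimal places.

Summing Y*_{l m}(θ₁,φ₁)·Y_{l m}(θ₂,φ₂) over m ∈ [−8, 8]; prefactor 4π/(2·8+1) = 0.739198:
  m=-8: Y*=-0.114413-0.499493i  Y=+0.000000+0.000000i  product +0.000000-0.000000i
  m=-7: Y*=-0.078330+0.000053i  Y=-0.000000-0.000000i  product +0.000000+0.000000i
  m=-6: Y*=+0.081363-0.357431i  Y=-0.000000+0.000000i  product +0.000000+0.000000i
  m=-5: Y*=-0.083034-0.039938i  Y=+0.000007-0.000004i  product -0.000001+0.000000i
  m=-4: Y*=+0.202264-0.253832i  Y=-0.000168-0.000041i  product -0.000044+0.000035i
  m=-3: Y*=-0.061491-0.077061i  Y=+0.001699+0.002438i  product +0.000083-0.000281i
  m=-2: Y*=+0.276280-0.133116i  Y=+0.004282-0.036122i  product -0.003625-0.010550i
  m=-1: Y*=-0.022558-0.098789i  Y=-0.214285+0.190383i  product +0.023642+0.016874i
  m=+0: Y*=+0.301475-0.000000i  Y=+1.088956+0.000000i  product +0.328293+0.000000i
  m=+1: Y*=+0.022558-0.098789i  Y=+0.214285+0.190383i  product +0.023642-0.016874i
  m=+2: Y*=+0.276280+0.133116i  Y=+0.004282+0.036122i  product -0.003625+0.010550i
  m=+3: Y*=+0.061491-0.077061i  Y=-0.001699+0.002438i  product +0.000083+0.000281i
  m=+4: Y*=+0.202264+0.253832i  Y=-0.000168+0.000041i  product -0.000044-0.000035i
  m=+5: Y*=+0.083034-0.039938i  Y=-0.000007-0.000004i  product -0.000001-0.000000i
  m=+6: Y*=+0.081363+0.357431i  Y=-0.000000-0.000000i  product +0.000000-0.000000i
  m=+7: Y*=+0.078330+0.000053i  Y=+0.000000-0.000000i  product +0.000000-0.000000i
  m=+8: Y*=-0.114413+0.499493i  Y=+0.000000-0.000000i  product +0.000000+0.000000i
Accumulated sum +0.368402-0.000000i; after 4π/(2l+1) scaling, +0.272322-0.000000i ⇒ P_8 = 0.272322

0.272322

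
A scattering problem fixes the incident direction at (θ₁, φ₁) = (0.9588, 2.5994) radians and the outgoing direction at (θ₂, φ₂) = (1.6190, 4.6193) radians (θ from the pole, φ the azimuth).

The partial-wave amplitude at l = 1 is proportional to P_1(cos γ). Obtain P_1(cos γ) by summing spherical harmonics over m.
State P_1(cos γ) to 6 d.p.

Expand P_1 via completeness: Σ_{m} conj(Y_{1,m}) at Ω₁ times Y_{1,m} at Ω₂ —
  term(m=-1) = -0.042369-0.087911i   from Y*(Ω₁)=-0.242230+0.145923i, Y(Ω₂)=-0.032078+0.343599i
  term(m=+0) = -0.006609+0.000000i   from Y*(Ω₁)=+0.280703-0.000000i, Y(Ω₂)=-0.023543+0.000000i
  term(m=+1) = -0.042369+0.087911i   from Y*(Ω₁)=+0.242230+0.145923i, Y(Ω₂)=+0.032078+0.343599i
Accumulated sum -0.091346+0.000000i; after 4π/(2l+1) scaling, -0.382629+0.000000i ⇒ P_1 = -0.382629

-0.382629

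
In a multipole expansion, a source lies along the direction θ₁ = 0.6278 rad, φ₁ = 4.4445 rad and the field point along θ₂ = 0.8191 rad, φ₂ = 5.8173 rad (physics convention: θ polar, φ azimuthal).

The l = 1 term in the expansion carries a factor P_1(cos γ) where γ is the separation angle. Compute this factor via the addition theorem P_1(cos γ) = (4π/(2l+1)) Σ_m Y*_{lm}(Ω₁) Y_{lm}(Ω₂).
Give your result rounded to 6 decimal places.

Addition theorem: P_1(cos γ) = (4π/3) Σ_m Y*_{lm}(Ω₁) Y_{lm}(Ω₂), m = −1…1:
  m=-1: Y*=-0.05372 - 0.19569j  Y=0.22550 + 0.11338j  product 0.01007 - 0.05022j
  m=+0: Y*=0.39544 + 0.00000j  Y=0.33366 + 0.00000j  product 0.13194 + 0.00000j
  m=+1: Y*=0.05372 - 0.19569j  Y=-0.22550 + 0.11338j  product 0.01007 + 0.05022j
Total Σ_m = 0.15209 + 0.00000j. Multiply by 4.188790: 0.63707 + 0.00000j. P_1(cos γ) = 0.637073

0.637073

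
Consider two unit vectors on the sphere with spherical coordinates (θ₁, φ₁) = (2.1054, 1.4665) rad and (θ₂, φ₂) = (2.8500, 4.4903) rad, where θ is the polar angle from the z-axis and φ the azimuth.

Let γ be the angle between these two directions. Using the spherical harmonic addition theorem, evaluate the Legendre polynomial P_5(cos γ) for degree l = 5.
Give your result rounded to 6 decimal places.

Expand P_5 via completeness: Σ_{m} conj(Y_{5,m}) at Ω₁ times Y_{5,m} at Ω₂ —
  m=-5: +0.109068+0.189838i × -0.000816+0.000405i = -0.000166-0.000111i  (running Σ = -0.000166-0.000111i)
  m=-4: -0.374789+0.166107i × -0.006055-0.007451i = +0.003507+0.001787i  (running Σ = +0.003341+0.001676i)
  m=-3: -0.090657-0.280225i × +0.036860-0.046884i = -0.016480-0.006079i  (running Σ = -0.013138-0.004403i)
  m=-2: -0.138373+0.029290i × +0.212232+0.101000i = -0.032326-0.007760i  (running Σ = -0.045464-0.012162i)
  m=-1: -0.034978-0.334159i × -0.118226+0.523554i = +0.179086+0.021193i  (running Σ = +0.133622+0.009031i)
  m=0: -0.064000-0.000000i × -0.425903+0.000000i = +0.027258+0.000000i  (running Σ = +0.160879+0.009031i)
  m=1: +0.034978-0.334159i × +0.118226+0.523554i = +0.179086-0.021193i  (running Σ = +0.339965-0.012162i)
  m=2: -0.138373-0.029290i × +0.212232-0.101000i = -0.032326+0.007760i  (running Σ = +0.307640-0.004403i)
  m=3: +0.090657-0.280225i × -0.036860-0.046884i = -0.016480+0.006079i  (running Σ = +0.291160+0.001676i)
  m=4: -0.374789-0.166107i × -0.006055+0.007451i = +0.003507-0.001787i  (running Σ = +0.294667-0.000111i)
  m=5: -0.109068+0.189838i × +0.000816+0.000405i = -0.000166+0.000111i  (running Σ = +0.294501-0.000000i)
Total Σ_m = +0.294501-0.000000i. Multiply by 1.142397: +0.336437-0.000000i. P_5(cos γ) = 0.336437

0.336437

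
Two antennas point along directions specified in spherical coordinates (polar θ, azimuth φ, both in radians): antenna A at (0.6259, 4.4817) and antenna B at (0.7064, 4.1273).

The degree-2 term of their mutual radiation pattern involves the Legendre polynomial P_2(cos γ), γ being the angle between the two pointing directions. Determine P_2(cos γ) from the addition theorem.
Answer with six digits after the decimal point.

Expand P_2 via completeness: Σ_{m} conj(Y_{2,m}) at Ω₁ times Y_{2,m} at Ω₂ —
  m=-2: Y*=-0.118705+0.059016i  Y=-0.063470-0.149862i  product +0.016379+0.014044i
  m=-1: Y*=-0.083865-0.357070i  Y=-0.210672+0.318012i  product +0.131221+0.048555i
  m=+0: Y*=+0.306062-0.000000i  Y=+0.232131+0.000000i  product +0.071047+0.000000i
  m=+1: Y*=+0.083865-0.357070i  Y=+0.210672+0.318012i  product +0.131221-0.048555i
  m=+2: Y*=-0.118705-0.059016i  Y=-0.063470+0.149862i  product +0.016379-0.014044i
Accumulated sum +0.366245-0.000000i; after 4π/(2l+1) scaling, +0.920474-0.000000i ⇒ P_2 = 0.920474

0.920474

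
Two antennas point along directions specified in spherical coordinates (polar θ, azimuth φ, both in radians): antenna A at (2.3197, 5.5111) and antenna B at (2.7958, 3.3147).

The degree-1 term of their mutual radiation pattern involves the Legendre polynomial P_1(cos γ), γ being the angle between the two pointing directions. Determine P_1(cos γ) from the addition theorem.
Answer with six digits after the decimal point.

Term-by-term m-sum for l=1 (normalisation 4π/3 = 4.188790):
  term(m=-1) = -0.01735 + 0.02402j   from Y*(Ω₁)=0.18130 - 0.17654j, Y(Ω₂)=-0.11535 + 0.02017j
  term(m=+0) = 0.15292 + 0.00000j   from Y*(Ω₁)=-0.33266 + 0.00000j, Y(Ω₂)=-0.45968 + 0.00000j
  term(m=+1) = -0.01735 - 0.02402j   from Y*(Ω₁)=-0.18130 - 0.17654j, Y(Ω₂)=0.11535 + 0.02017j
Accumulated sum 0.11821 + 0.00000j; after 4π/(2l+1) scaling, 0.49516 + 0.00000j ⇒ P_1 = 0.495161

0.495161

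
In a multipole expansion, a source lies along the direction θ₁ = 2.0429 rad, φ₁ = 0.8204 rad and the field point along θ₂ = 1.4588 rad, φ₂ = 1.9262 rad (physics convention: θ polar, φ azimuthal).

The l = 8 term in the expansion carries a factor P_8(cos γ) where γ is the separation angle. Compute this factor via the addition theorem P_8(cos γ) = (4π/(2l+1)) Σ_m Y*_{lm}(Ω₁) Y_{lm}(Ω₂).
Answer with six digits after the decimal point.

Summing Y*_{l m}(θ₁,φ₁)·Y_{l m}(θ₂,φ₂) over m ∈ [−8, 8]; prefactor 4π/(2·8+1) = 0.739198:
  m=-8: (0.196079, 0.056386) × (-0.468499, -0.144084) = (-0.083738, -0.054669)  (running Σ = (-0.083738, -0.054669))
  m=-7: (-0.357336, 0.214385) × (0.134107, -0.175036) = (-0.010396, 0.091297)  (running Σ = (-0.094134, 0.036629))
  m=-6: (0.082320, -0.386199) × (-0.156877, -0.249321) = (-0.109202, 0.040062)  (running Σ = (-0.203336, 0.076690))
  m=-5: (0.012128, 0.017337) × (0.242456, -0.050721) = (0.003820, 0.003588)  (running Σ = (-0.199516, 0.080279))
  m=-4: (0.336573, 0.047433) × (0.033605, -0.223591) = (0.021916, -0.073661)  (running Σ = (-0.177600, 0.006618))
  m=-3: (-0.154646, 0.125157) × (0.224852, 0.124179) = (-0.050314, 0.008938)  (running Σ = (-0.227914, 0.015556))
  m=-2: (-0.017421, 0.248445) × (0.147205, -0.126734) = (0.028922, 0.038780)  (running Σ = (-0.198992, 0.054336))
  m=-1: (-0.173195, -0.185765) × (0.090423, 0.243621) = (0.029595, -0.058991)  (running Σ = (-0.169397, -0.004655))
  m=0: (-0.215005, -0.000000) × (0.184639, 0.000000) = (-0.039698, -0.000000)  (running Σ = (-0.209095, -0.004655))
  m=1: (0.173195, -0.185765) × (-0.090423, 0.243621) = (0.029595, 0.058991)  (running Σ = (-0.179500, 0.054336))
  m=2: (-0.017421, -0.248445) × (0.147205, 0.126734) = (0.028922, -0.038780)  (running Σ = (-0.150578, 0.015556))
  m=3: (0.154646, 0.125157) × (-0.224852, 0.124179) = (-0.050314, -0.008938)  (running Σ = (-0.200892, 0.006618))
  m=4: (0.336573, -0.047433) × (0.033605, 0.223591) = (0.021916, 0.073661)  (running Σ = (-0.178976, 0.080279))
  m=5: (-0.012128, 0.017337) × (-0.242456, -0.050721) = (0.003820, -0.003588)  (running Σ = (-0.175156, 0.076690))
  m=6: (0.082320, 0.386199) × (-0.156877, 0.249321) = (-0.109202, -0.040062)  (running Σ = (-0.284358, 0.036629))
  m=7: (0.357336, 0.214385) × (-0.134107, -0.175036) = (-0.010396, -0.091297)  (running Σ = (-0.294754, -0.054669))
  m=8: (0.196079, -0.056386) × (-0.468499, 0.144084) = (-0.083738, 0.054669)  (running Σ = (-0.378493, -0.000000))
Accumulated sum (-0.378493, -0.000000); after 4π/(2l+1) scaling, (-0.279781, -0.000000) ⇒ P_8 = -0.279781

-0.279781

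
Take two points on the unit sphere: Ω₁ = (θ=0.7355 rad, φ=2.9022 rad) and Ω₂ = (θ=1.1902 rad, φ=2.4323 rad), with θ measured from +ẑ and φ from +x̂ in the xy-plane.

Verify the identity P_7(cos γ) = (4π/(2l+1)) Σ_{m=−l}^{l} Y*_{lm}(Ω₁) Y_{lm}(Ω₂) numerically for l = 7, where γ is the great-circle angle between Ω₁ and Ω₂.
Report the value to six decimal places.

-0.346213

Term-by-term m-sum for l=7 (normalisation 4π/15 = 0.837758):
  m=-7: 0.00321 + 0.03044j × -0.07434 + 0.28793j = -0.00900 - 0.00134j  (running Σ = -0.00900 - 0.00134j)
  m=-6: 0.01697 - 0.12543j × -0.19629 - 0.39956j = -0.05345 + 0.01784j  (running Σ = -0.06245 + 0.01650j)
  m=-5: -0.11202 + 0.28555j × 0.18472 + 0.07916j = -0.04330 + 0.04388j  (running Σ = -0.10575 + 0.06038j)
  m=-4: 0.26324 - 0.37406j × 0.23308 - 0.07323j = 0.03396 - 0.10646j  (running Σ = -0.07179 - 0.04608j)
  m=-3: -0.25014 + 0.21859j × -0.15844 + 0.25436j = -0.01597 - 0.09826j  (running Σ = -0.08775 - 0.14434j)
  m=-2: -0.10436 + 0.05417j × 0.01932 + 0.12597j = -0.00884 - 0.01210j  (running Σ = -0.09659 - 0.15644j)
  m=-1: 0.37925 - 0.09256j × -0.23988 - 0.20589j = -0.11003 - 0.05588j  (running Σ = -0.20662 - 0.21232j)
  m=0: 0.00016 + 0.00000j × -0.09134 + 0.00000j = -0.00001 + 0.00000j  (running Σ = -0.20664 - 0.21232j)
  m=1: -0.37925 - 0.09256j × 0.23988 - 0.20589j = -0.11003 + 0.05588j  (running Σ = -0.31667 - 0.15644j)
  m=2: -0.10436 - 0.05417j × 0.01932 - 0.12597j = -0.00884 + 0.01210j  (running Σ = -0.32551 - 0.14434j)
  m=3: 0.25014 + 0.21859j × 0.15844 + 0.25436j = -0.01597 + 0.09826j  (running Σ = -0.34148 - 0.04608j)
  m=4: 0.26324 + 0.37406j × 0.23308 + 0.07323j = 0.03396 + 0.10646j  (running Σ = -0.30751 + 0.06038j)
  m=5: 0.11202 + 0.28555j × -0.18472 + 0.07916j = -0.04330 - 0.04388j  (running Σ = -0.35081 + 0.01650j)
  m=6: 0.01697 + 0.12543j × -0.19629 + 0.39956j = -0.05345 - 0.01784j  (running Σ = -0.40426 - 0.00134j)
  m=7: -0.00321 + 0.03044j × 0.07434 + 0.28793j = -0.00900 + 0.00134j  (running Σ = -0.41326 + 0.00000j)
Total Σ_m = -0.41326 + 0.00000j. Multiply by 0.837758: -0.34621 + 0.00000j. P_7(cos γ) = -0.346213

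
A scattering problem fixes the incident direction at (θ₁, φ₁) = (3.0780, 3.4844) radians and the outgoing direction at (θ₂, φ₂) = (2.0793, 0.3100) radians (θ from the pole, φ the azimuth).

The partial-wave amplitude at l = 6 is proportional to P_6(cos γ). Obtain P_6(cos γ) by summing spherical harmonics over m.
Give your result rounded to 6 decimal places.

Expand P_6 via completeness: Σ_{m} conj(Y_{6,m}) at Ω₁ times Y_{6,m} at Ω₂ —
  [-6]  conj(Y_{6,-6})(Ω₁) = -0.000000+0.000000i ; Y_{6,-6}(Ω₂) = -0.061186-0.205637i ; Δ = +0.000000+0.000000i
  [-5]  conj(Y_{6,-5})(Ω₁) = -0.000000+0.000002i ; Y_{6,-5}(Ω₂) = -0.008615+0.414174i ; Δ = -0.000001-0.000000i
  [-4]  conj(Y_{6,-4})(Ω₁) = +0.000011+0.000057i ; Y_{6,-4}(Ω₂) = +0.108432-0.315746i ; Δ = +0.000019+0.000003i
  [-3]  conj(Y_{6,-3})(Ω₁) = +0.000685+0.001137i ; Y_{6,-3}(Ω₂) = +0.049597-0.066503i ; Δ = +0.000110+0.000011i
  [-2]  conj(Y_{6,-2})(Ω₁) = +0.016093+0.013164i ; Y_{6,-2}(Ω₂) = -0.285672+0.203943i ; Δ = -0.007282-0.000478i
  [-1]  conj(Y_{6,-1})(Ω₁) = +0.193298+0.068988i ; Y_{6,-1}(Ω₂) = +0.042887-0.013738i ; Δ = +0.009238+0.000303i
  [+0]  conj(Y_{6,0})(Ω₁) = +0.974368-0.000000i ; Y_{6,0}(Ω₂) = +0.334795+0.000000i ; Δ = +0.326213+0.000000i
  [+1]  conj(Y_{6,1})(Ω₁) = -0.193298+0.068988i ; Y_{6,1}(Ω₂) = -0.042887-0.013738i ; Δ = +0.009238-0.000303i
  [+2]  conj(Y_{6,2})(Ω₁) = +0.016093-0.013164i ; Y_{6,2}(Ω₂) = -0.285672-0.203943i ; Δ = -0.007282+0.000478i
  [+3]  conj(Y_{6,3})(Ω₁) = -0.000685+0.001137i ; Y_{6,3}(Ω₂) = -0.049597-0.066503i ; Δ = +0.000110-0.000011i
  [+4]  conj(Y_{6,4})(Ω₁) = +0.000011-0.000057i ; Y_{6,4}(Ω₂) = +0.108432+0.315746i ; Δ = +0.000019-0.000003i
  [+5]  conj(Y_{6,5})(Ω₁) = +0.000000+0.000002i ; Y_{6,5}(Ω₂) = +0.008615+0.414174i ; Δ = -0.000001+0.000000i
  [+6]  conj(Y_{6,6})(Ω₁) = -0.000000-0.000000i ; Y_{6,6}(Ω₂) = -0.061186+0.205637i ; Δ = +0.000000-0.000000i
Σ over m = +0.330381+0.000000i; ×(4π/13) → +0.319360+0.000000i. Real part: 0.319360

0.319360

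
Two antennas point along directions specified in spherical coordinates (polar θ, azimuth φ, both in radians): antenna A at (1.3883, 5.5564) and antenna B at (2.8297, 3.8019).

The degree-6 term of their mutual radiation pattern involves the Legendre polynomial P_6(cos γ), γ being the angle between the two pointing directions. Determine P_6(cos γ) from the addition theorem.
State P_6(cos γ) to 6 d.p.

-0.022839

Addition theorem: P_6(cos γ) = (4π/13) Σ_m Y*_{lm}(Ω₁) Y_{lm}(Ω₂), m = −6…6:
  m=-6: -0.150502+0.410165i × -0.000275+0.000295i = -0.000080-0.000157i  (running Σ = -0.000080-0.000157i)
  m=-5: -0.246140+0.132027i × -0.004278+0.000690i = +0.000962-0.000735i  (running Σ = +0.000882-0.000892i)
  m=-4: +0.206956+0.049430i × -0.024882-0.013605i = -0.004477-0.004045i  (running Σ = -0.003595-0.004937i)
  m=-3: +0.169773+0.243136i × -0.049743-0.114410i = +0.019372-0.031518i  (running Σ = +0.015778-0.036456i)
  m=-2: +0.016317-0.138553i × +0.089390-0.349813i = -0.047009-0.018093i  (running Σ = -0.031232-0.054549i)
  m=-1: +0.222408-0.197753i × +0.465901-0.361818i = +0.032070-0.172605i  (running Σ = +0.000838-0.227153i)
  m=0: -0.119199-0.000000i × +0.212277+0.000000i = -0.025303-0.000000i  (running Σ = -0.024465-0.227153i)
  m=1: -0.222408-0.197753i × -0.465901-0.361818i = +0.032070+0.172605i  (running Σ = +0.007604-0.054549i)
  m=2: +0.016317+0.138553i × +0.089390+0.349813i = -0.047009+0.018093i  (running Σ = -0.039405-0.036456i)
  m=3: -0.169773+0.243136i × +0.049743-0.114410i = +0.019372+0.031518i  (running Σ = -0.020033-0.004937i)
  m=4: +0.206956-0.049430i × -0.024882+0.013605i = -0.004477+0.004045i  (running Σ = -0.024510-0.000892i)
  m=5: +0.246140+0.132027i × +0.004278+0.000690i = +0.000962+0.000735i  (running Σ = -0.023548-0.000157i)
  m=6: -0.150502-0.410165i × -0.000275-0.000295i = -0.000080+0.000157i  (running Σ = -0.023627-0.000000i)
Σ over m = -0.023627-0.000000i; ×(4π/13) → -0.022839-0.000000i. Real part: -0.022839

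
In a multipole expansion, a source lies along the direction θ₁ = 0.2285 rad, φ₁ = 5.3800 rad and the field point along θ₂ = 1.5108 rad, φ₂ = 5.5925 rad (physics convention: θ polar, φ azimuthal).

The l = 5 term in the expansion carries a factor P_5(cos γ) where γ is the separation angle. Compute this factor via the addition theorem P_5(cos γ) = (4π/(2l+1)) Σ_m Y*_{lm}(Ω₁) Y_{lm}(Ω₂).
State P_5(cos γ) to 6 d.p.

0.346437

Summing Y*_{l m}(θ₁,φ₁)·Y_{l m}(θ₂,φ₂) over m ∈ [−5, 5]; prefactor 4π/(2·5+1) = 1.142397:
  m=-5: Y*=-0.000054+0.000271i  Y=-0.437788-0.141121i  product +0.000062-0.000111i
  m=-4: Y*=-0.003354+0.001708i  Y=-0.081177+0.032315i  product +0.000217-0.000247i
  m=-3: Y*=-0.027524-0.012691i  Y=+0.159991-0.291987i  product -0.008109+0.006006i
  m=-2: Y*=-0.036494-0.152040i  Y=-0.018860-0.098370i  product -0.014268+0.006457i
  m=-1: Y*=+0.297282-0.377083i  Y=+0.234095+0.193477i  product +0.142549-0.030756i
  m=+0: Y*=+0.602872-0.000000i  Y=+0.103427+0.000000i  product +0.062353+0.000000i
  m=+1: Y*=-0.297282-0.377083i  Y=-0.234095+0.193477i  product +0.142549+0.030756i
  m=+2: Y*=-0.036494+0.152040i  Y=-0.018860+0.098370i  product -0.014268-0.006457i
  m=+3: Y*=+0.027524-0.012691i  Y=-0.159991-0.291987i  product -0.008109-0.006006i
  m=+4: Y*=-0.003354-0.001708i  Y=-0.081177-0.032315i  product +0.000217+0.000247i
  m=+5: Y*=+0.000054+0.000271i  Y=+0.437788-0.141121i  product +0.000062+0.000111i
Σ over m = +0.303255+0.000000i; ×(4π/11) → +0.346437+0.000000i. Real part: 0.346437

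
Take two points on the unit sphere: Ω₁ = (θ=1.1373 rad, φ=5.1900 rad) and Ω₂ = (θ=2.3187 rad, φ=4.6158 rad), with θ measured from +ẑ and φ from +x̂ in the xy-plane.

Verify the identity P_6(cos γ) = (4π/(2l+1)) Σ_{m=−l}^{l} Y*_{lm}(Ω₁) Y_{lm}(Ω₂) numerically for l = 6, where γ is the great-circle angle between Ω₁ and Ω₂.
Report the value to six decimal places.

Expand P_6 via completeness: Σ_{m} conj(Y_{6,m}) at Ω₁ times Y_{6,m} at Ω₂ —
  [-6]  conj(Y_{6,-6})(Ω₁) = 0.25964 - 0.07352j ; Y_{6,-6}(Ω₂) = -0.06275 - 0.04107j ; Δ = -0.01931 - 0.00605j
  [-5]  conj(Y_{6,-5})(Ω₁) = 0.29604 + 0.31553j ; Y_{6,-5}(Ω₂) = 0.11193 - 0.21345j ; Δ = 0.10049 - 0.02787j
  [-4]  conj(Y_{6,-4})(Ω₁) = -0.07585 + 0.21466j ; Y_{6,-4}(Ω₂) = 0.39025 + 0.15875j ; Δ = -0.06368 + 0.07173j
  [-3]  conj(Y_{6,-3})(Ω₁) = 0.21454 - 0.02979j ; Y_{6,-3}(Ω₂) = -0.10414 + 0.34927j ; Δ = -0.01194 + 0.07803j
  [-2]  conj(Y_{6,-2})(Ω₁) = 0.17790 + 0.25153j ; Y_{6,-2}(Ω₂) = 0.04563 + 0.00893j ; Δ = 0.00587 + 0.01306j
  [-1]  conj(Y_{6,-1})(Ω₁) = 0.05299 - 0.10239j ; Y_{6,-1}(Ω₂) = -0.03598 + 0.37130j ; Δ = 0.03611 + 0.02336j
  [+0]  conj(Y_{6,0})(Ω₁) = 0.31713 + 0.00000j ; Y_{6,0}(Ω₂) = -0.06143 + 0.00000j ; Δ = -0.01948 + 0.00000j
  [+1]  conj(Y_{6,1})(Ω₁) = -0.05299 - 0.10239j ; Y_{6,1}(Ω₂) = 0.03598 + 0.37130j ; Δ = 0.03611 - 0.02336j
  [+2]  conj(Y_{6,2})(Ω₁) = 0.17790 - 0.25153j ; Y_{6,2}(Ω₂) = 0.04563 - 0.00893j ; Δ = 0.00587 - 0.01306j
  [+3]  conj(Y_{6,3})(Ω₁) = -0.21454 - 0.02979j ; Y_{6,3}(Ω₂) = 0.10414 + 0.34927j ; Δ = -0.01194 - 0.07803j
  [+4]  conj(Y_{6,4})(Ω₁) = -0.07585 - 0.21466j ; Y_{6,4}(Ω₂) = 0.39025 - 0.15875j ; Δ = -0.06368 - 0.07173j
  [+5]  conj(Y_{6,5})(Ω₁) = -0.29604 + 0.31553j ; Y_{6,5}(Ω₂) = -0.11193 - 0.21345j ; Δ = 0.10049 + 0.02787j
  [+6]  conj(Y_{6,6})(Ω₁) = 0.25964 + 0.07352j ; Y_{6,6}(Ω₂) = -0.06275 + 0.04107j ; Δ = -0.01931 + 0.00605j
Accumulated sum 0.07560 - 0.00000j; after 4π/(2l+1) scaling, 0.07308 - 0.00000j ⇒ P_6 = 0.073076

0.073076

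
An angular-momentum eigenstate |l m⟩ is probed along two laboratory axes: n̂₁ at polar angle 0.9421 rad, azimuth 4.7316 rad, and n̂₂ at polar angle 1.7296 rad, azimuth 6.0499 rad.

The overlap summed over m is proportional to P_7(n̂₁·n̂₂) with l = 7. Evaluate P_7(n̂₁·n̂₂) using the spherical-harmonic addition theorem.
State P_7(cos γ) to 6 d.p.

Addition theorem: P_7(cos γ) = (4π/15) Σ_m Y*_{lm}(Ω₁) Y_{lm}(Ω₂), m = −7…7:
  m=-7: Y*=-0.01518 + 0.11218j  Y=-0.02845 + 0.45674j  product -0.05081 - 0.01012j
  m=-6: Y*=-0.30595 - 0.03542j  Y=-0.04669 - 0.27022j  product 0.00471 + 0.08433j
  m=-5: Y*=0.04258 - 0.44192j  Y=-0.09145 - 0.21370j  product -0.09833 + 0.03132j
  m=-4: Y*=0.27547 + 0.02121j  Y=0.17567 + 0.23710j  product 0.04336 + 0.06904j
  m=-3: Y*=0.00918 - 0.15903j  Y=0.11723 + 0.09872j  product 0.01678 - 0.01774j
  m=-2: Y*=0.35720 + 0.01373j  Y=-0.26583 - 0.13389j  product -0.09312 - 0.05148j
  m=-1: Y*=0.00023 - 0.01180j  Y=-0.11824 - 0.02809j  product -0.00036 + 0.00139j
  m=+0: Y*=0.35332 + 0.00000j  Y=0.29749 + 0.00000j  product 0.10511 + 0.00000j
  m=+1: Y*=-0.00023 - 0.01180j  Y=0.11824 - 0.02809j  product -0.00036 - 0.00139j
  m=+2: Y*=0.35720 - 0.01373j  Y=-0.26583 + 0.13389j  product -0.09312 + 0.05148j
  m=+3: Y*=-0.00918 - 0.15903j  Y=-0.11723 + 0.09872j  product 0.01678 + 0.01774j
  m=+4: Y*=0.27547 - 0.02121j  Y=0.17567 - 0.23710j  product 0.04336 - 0.06904j
  m=+5: Y*=-0.04258 - 0.44192j  Y=0.09145 - 0.21370j  product -0.09833 - 0.03132j
  m=+6: Y*=-0.30595 + 0.03542j  Y=-0.04669 + 0.27022j  product 0.00471 - 0.08433j
  m=+7: Y*=0.01518 + 0.11218j  Y=0.02845 + 0.45674j  product -0.05081 + 0.01012j
Σ over m = -0.25043 - 0.00000j; ×(4π/15) → -0.20980 - 0.00000j. Real part: -0.209797

-0.209797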